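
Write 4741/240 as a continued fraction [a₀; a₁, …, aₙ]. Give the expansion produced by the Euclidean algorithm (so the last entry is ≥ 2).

4741 = 19·240 + 181
240 = 1·181 + 59
181 = 3·59 + 4
59 = 14·4 + 3
4 = 1·3 + 1
3 = 3·1 + 0  (stop)
So 4741/240 = [19; 1, 3, 14, 1, 3].

[19; 1, 3, 14, 1, 3]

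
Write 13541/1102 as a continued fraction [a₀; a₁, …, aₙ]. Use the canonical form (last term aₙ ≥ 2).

13541 = 12·1102 + 317
1102 = 3·317 + 151
317 = 2·151 + 15
151 = 10·15 + 1
15 = 15·1 + 0  (stop)
So 13541/1102 = [12; 3, 2, 10, 15].

[12; 3, 2, 10, 15]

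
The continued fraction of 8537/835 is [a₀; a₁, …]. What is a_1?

4

8537 = 10·835 + 187   →  a_0 = 10
835 = 4·187 + 87   →  a_1 = 4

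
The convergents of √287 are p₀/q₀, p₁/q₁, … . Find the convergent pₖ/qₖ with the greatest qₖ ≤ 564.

9487/560

√287 = [16; 1, 15, 1, 32, …] (period length 4).
Convergents:
  p_0/q_0 = 16/1
  p_1/q_1 = 17/1
  p_2/q_2 = 271/16
  p_3/q_3 = 288/17
  p_4/q_4 = 9487/560
  p_5/q_5 = 9775/577
q_4 = 560 ≤ 564 < 577 = q_5, so the answer is 9487/560.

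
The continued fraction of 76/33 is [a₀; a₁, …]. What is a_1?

76 = 2·33 + 10   →  a_0 = 2
33 = 3·10 + 3   →  a_1 = 3

3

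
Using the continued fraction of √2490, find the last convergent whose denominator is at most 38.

√2490 = [49; 1, 8, 1, 98, …] (period length 4).
Convergents:
  p_0/q_0 = 49/1
  p_1/q_1 = 50/1
  p_2/q_2 = 449/9
  p_3/q_3 = 499/10
  p_4/q_4 = 49351/989
q_3 = 10 ≤ 38 < 989 = q_4, so the answer is 499/10.

499/10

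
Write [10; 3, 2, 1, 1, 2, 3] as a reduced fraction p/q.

1534/149

Fold from the inside: start with 3/1.
  2 + 1/3 = 7/3
  1 + 3/7 = 10/7
  1 + 7/10 = 17/10
  2 + 10/17 = 44/17
  3 + 17/44 = 149/44
  10 + 44/149 = 1534/149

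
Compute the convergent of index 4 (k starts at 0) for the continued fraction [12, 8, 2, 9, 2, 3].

4108/339

Using pₖ = aₖpₖ₋₁ + pₖ₋₂, qₖ = aₖqₖ₋₁ + qₖ₋₂ (with p₋₁=1, p₋₂=0, q₋₁=0, q₋₂=1):
  k=0: a=12, p=12, q=1
  k=1: a=8, p=97, q=8
  k=2: a=2, p=206, q=17
  k=3: a=9, p=1951, q=161
  k=4: a=2, p=4108, q=339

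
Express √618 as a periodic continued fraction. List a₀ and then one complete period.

a₀ = ⌊√618⌋ = 24.
With m₀=0, d₀=1 and mₖ₊₁ = dₖaₖ − mₖ, dₖ₊₁ = (n − mₖ₊₁²)/dₖ, aₖ₊₁ = ⌊(a₀+mₖ₊₁)/dₖ₊₁⌋:
  k=1: m=24, d=42, a=1
  k=2: m=18, d=7, a=6
  k=3: m=24, d=6, a=8
  k=4: m=24, d=7, a=6
  k=5: m=18, d=42, a=1
  k=6: m=24, d=1, a=48
d=1 and a=2a₀=48 at k=6, so the next step gives (m, d) = (24, 42) again — its k=1 value — and the period has length 6.

[24; 1, 6, 8, 6, 1, 48]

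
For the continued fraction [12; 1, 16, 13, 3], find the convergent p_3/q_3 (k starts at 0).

2873/222

Using pₖ = aₖpₖ₋₁ + pₖ₋₂, qₖ = aₖqₖ₋₁ + qₖ₋₂ (with p₋₁=1, p₋₂=0, q₋₁=0, q₋₂=1):
  k=0: a=12, p=12, q=1
  k=1: a=1, p=13, q=1
  k=2: a=16, p=220, q=17
  k=3: a=13, p=2873, q=222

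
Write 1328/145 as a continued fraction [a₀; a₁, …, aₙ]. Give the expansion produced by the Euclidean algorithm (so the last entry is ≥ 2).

[9; 6, 3, 3, 2]

1328 = 9*145 + 23
145 = 6*23 + 7
23 = 3*7 + 2
7 = 3*2 + 1
2 = 2*1 + 0  (stop)
So 1328/145 = [9; 6, 3, 3, 2].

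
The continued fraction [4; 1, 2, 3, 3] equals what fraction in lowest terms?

155/33

Using pₖ = aₖpₖ₋₁ + pₖ₋₂ and qₖ = aₖqₖ₋₁ + qₖ₋₂:
  k=0: a=4, p=4, q=1
  k=1: a=1, p=5, q=1
  k=2: a=2, p=14, q=3
  k=3: a=3, p=47, q=10
  k=4: a=3, p=155, q=33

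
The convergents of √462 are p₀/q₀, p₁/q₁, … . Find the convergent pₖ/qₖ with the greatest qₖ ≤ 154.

√462 = [21; 2, 42, …] (period length 2).
Convergents:
  p_0/q_0 = 21/1
  p_1/q_1 = 43/2
  p_2/q_2 = 1827/85
  p_3/q_3 = 3697/172
q_2 = 85 ≤ 154 < 172 = q_3, so the answer is 1827/85.

1827/85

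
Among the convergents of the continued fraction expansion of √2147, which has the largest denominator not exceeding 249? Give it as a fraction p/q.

√2147 = [46; 2, 1, 45, 1, 2, 92, …] (period length 6).
Convergents:
  p_0/q_0 = 46/1
  p_1/q_1 = 93/2
  p_2/q_2 = 139/3
  p_3/q_3 = 6348/137
  p_4/q_4 = 6487/140
  p_5/q_5 = 19322/417
q_4 = 140 ≤ 249 < 417 = q_5, so the answer is 6487/140.

6487/140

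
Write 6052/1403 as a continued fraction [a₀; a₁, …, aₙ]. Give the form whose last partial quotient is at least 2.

6052 = 4×1403 + 440
1403 = 3×440 + 83
440 = 5×83 + 25
83 = 3×25 + 8
25 = 3×8 + 1
8 = 8×1 + 0  (stop)
So 6052/1403 = [4; 3, 5, 3, 3, 8].

[4; 3, 5, 3, 3, 8]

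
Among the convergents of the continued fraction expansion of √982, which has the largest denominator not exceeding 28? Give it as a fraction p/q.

94/3

√982 = [31; 2, 1, 30, 1, 2, 62, …] (period length 6).
Convergents:
  p_0/q_0 = 31/1
  p_1/q_1 = 63/2
  p_2/q_2 = 94/3
  p_3/q_3 = 2883/92
q_2 = 3 ≤ 28 < 92 = q_3, so the answer is 94/3.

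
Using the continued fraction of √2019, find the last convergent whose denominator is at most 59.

√2019 = [44; 1, 13, 1, 88, …] (period length 4).
Convergents:
  p_0/q_0 = 44/1
  p_1/q_1 = 45/1
  p_2/q_2 = 629/14
  p_3/q_3 = 674/15
  p_4/q_4 = 59941/1334
q_3 = 15 ≤ 59 < 1334 = q_4, so the answer is 674/15.

674/15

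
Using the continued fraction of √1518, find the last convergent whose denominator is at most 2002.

√1518 = [38; 1, 24, 1, 76, …] (period length 4).
Convergents:
  p_0/q_0 = 38/1
  p_1/q_1 = 39/1
  p_2/q_2 = 974/25
  p_3/q_3 = 1013/26
  p_4/q_4 = 77962/2001
  p_5/q_5 = 78975/2027
q_4 = 2001 ≤ 2002 < 2027 = q_5, so the answer is 77962/2001.

77962/2001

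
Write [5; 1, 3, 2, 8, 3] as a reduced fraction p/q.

Fold from the inside: start with 3/1.
  8 + 1/3 = 25/3
  2 + 3/25 = 53/25
  3 + 25/53 = 184/53
  1 + 53/184 = 237/184
  5 + 184/237 = 1369/237

1369/237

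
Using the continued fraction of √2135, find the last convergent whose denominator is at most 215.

√2135 = [46; 4, 1, 5, 1, 4, 92, …] (period length 6).
Convergents:
  p_0/q_0 = 46/1
  p_1/q_1 = 185/4
  p_2/q_2 = 231/5
  p_3/q_3 = 1340/29
  p_4/q_4 = 1571/34
  p_5/q_5 = 7624/165
  p_6/q_6 = 702979/15214
q_5 = 165 ≤ 215 < 15214 = q_6, so the answer is 7624/165.

7624/165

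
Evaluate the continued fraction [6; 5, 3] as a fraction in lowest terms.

99/16

Using pₖ = aₖpₖ₋₁ + pₖ₋₂ and qₖ = aₖqₖ₋₁ + qₖ₋₂:
  k=0: a=6, p=6, q=1
  k=1: a=5, p=31, q=5
  k=2: a=3, p=99, q=16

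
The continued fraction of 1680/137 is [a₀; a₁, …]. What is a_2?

1

1680 = 12·137 + 36   →  a_0 = 12
137 = 3·36 + 29   →  a_1 = 3
36 = 1·29 + 7   →  a_2 = 1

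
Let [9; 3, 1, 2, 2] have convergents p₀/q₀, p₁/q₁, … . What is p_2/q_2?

37/4

Using pₖ = aₖpₖ₋₁ + pₖ₋₂, qₖ = aₖqₖ₋₁ + qₖ₋₂ (with p₋₁=1, p₋₂=0, q₋₁=0, q₋₂=1):
  k=0: a=9, p=9, q=1
  k=1: a=3, p=28, q=3
  k=2: a=1, p=37, q=4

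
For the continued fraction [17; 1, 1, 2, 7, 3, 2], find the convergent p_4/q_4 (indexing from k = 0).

651/37

Using pₖ = aₖpₖ₋₁ + pₖ₋₂, qₖ = aₖqₖ₋₁ + qₖ₋₂ (with p₋₁=1, p₋₂=0, q₋₁=0, q₋₂=1):
  k=0: a=17, p=17, q=1
  k=1: a=1, p=18, q=1
  k=2: a=1, p=35, q=2
  k=3: a=2, p=88, q=5
  k=4: a=7, p=651, q=37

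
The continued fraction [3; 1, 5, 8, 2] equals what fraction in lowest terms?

Using pₖ = aₖpₖ₋₁ + pₖ₋₂ and qₖ = aₖqₖ₋₁ + qₖ₋₂:
  k=0: a=3, p=3, q=1
  k=1: a=1, p=4, q=1
  k=2: a=5, p=23, q=6
  k=3: a=8, p=188, q=49
  k=4: a=2, p=399, q=104

399/104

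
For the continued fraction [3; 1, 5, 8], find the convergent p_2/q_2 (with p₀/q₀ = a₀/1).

Using pₖ = aₖpₖ₋₁ + pₖ₋₂, qₖ = aₖqₖ₋₁ + qₖ₋₂ (with p₋₁=1, p₋₂=0, q₋₁=0, q₋₂=1):
  k=0: a=3, p=3, q=1
  k=1: a=1, p=4, q=1
  k=2: a=5, p=23, q=6

23/6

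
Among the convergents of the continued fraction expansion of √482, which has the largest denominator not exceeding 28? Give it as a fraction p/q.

483/22

√482 = [21; 1, 20, 1, 42, …] (period length 4).
Convergents:
  p_0/q_0 = 21/1
  p_1/q_1 = 22/1
  p_2/q_2 = 461/21
  p_3/q_3 = 483/22
  p_4/q_4 = 20747/945
q_3 = 22 ≤ 28 < 945 = q_4, so the answer is 483/22.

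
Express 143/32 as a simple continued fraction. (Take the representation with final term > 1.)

143 = 4*32 + 15
32 = 2*15 + 2
15 = 7*2 + 1
2 = 2*1 + 0  (stop)
So 143/32 = [4; 2, 7, 2].

[4; 2, 7, 2]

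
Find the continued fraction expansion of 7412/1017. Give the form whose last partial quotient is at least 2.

[7; 3, 2, 8, 8, 2]

7412 = 7×1017 + 293
1017 = 3×293 + 138
293 = 2×138 + 17
138 = 8×17 + 2
17 = 8×2 + 1
2 = 2×1 + 0  (stop)
So 7412/1017 = [7; 3, 2, 8, 8, 2].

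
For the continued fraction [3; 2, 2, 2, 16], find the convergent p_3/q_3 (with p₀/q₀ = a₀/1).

41/12

Using pₖ = aₖpₖ₋₁ + pₖ₋₂, qₖ = aₖqₖ₋₁ + qₖ₋₂ (with p₋₁=1, p₋₂=0, q₋₁=0, q₋₂=1):
  k=0: a=3, p=3, q=1
  k=1: a=2, p=7, q=2
  k=2: a=2, p=17, q=5
  k=3: a=2, p=41, q=12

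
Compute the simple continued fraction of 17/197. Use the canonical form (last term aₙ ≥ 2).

[0; 11, 1, 1, 2, 3]

17 = 0·197 + 17
197 = 11·17 + 10
17 = 1·10 + 7
10 = 1·7 + 3
7 = 2·3 + 1
3 = 3·1 + 0  (stop)
So 17/197 = [0; 11, 1, 1, 2, 3].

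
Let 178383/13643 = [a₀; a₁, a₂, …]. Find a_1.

178383 = 13·13643 + 1024   →  a_0 = 13
13643 = 13·1024 + 331   →  a_1 = 13

13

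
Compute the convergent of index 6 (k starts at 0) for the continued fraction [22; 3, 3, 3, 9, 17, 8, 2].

Using pₖ = aₖpₖ₋₁ + pₖ₋₂, qₖ = aₖqₖ₋₁ + qₖ₋₂ (with p₋₁=1, p₋₂=0, q₋₁=0, q₋₂=1):
  k=0: a=22, p=22, q=1
  k=1: a=3, p=67, q=3
  k=2: a=3, p=223, q=10
  k=3: a=3, p=736, q=33
  k=4: a=9, p=6847, q=307
  k=5: a=17, p=117135, q=5252
  k=6: a=8, p=943927, q=42323

943927/42323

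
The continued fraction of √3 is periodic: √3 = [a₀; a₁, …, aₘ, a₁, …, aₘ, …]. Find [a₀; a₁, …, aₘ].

[1; 1, 2]

a₀ = ⌊√3⌋ = 1.
With m₀=0, d₀=1 and mₖ₊₁ = dₖaₖ − mₖ, dₖ₊₁ = (n − mₖ₊₁²)/dₖ, aₖ₊₁ = ⌊(a₀+mₖ₊₁)/dₖ₊₁⌋:
  k=1: m=1, d=2, a=1
  k=2: m=1, d=1, a=2
d=1 and a=2a₀=2 at k=2, so the next step gives (m, d) = (1, 2) again — its k=1 value — and the period has length 2.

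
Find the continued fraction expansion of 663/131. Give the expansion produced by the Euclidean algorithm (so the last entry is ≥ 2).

663 = 5·131 + 8
131 = 16·8 + 3
8 = 2·3 + 2
3 = 1·2 + 1
2 = 2·1 + 0  (stop)
So 663/131 = [5; 16, 2, 1, 2].

[5; 16, 2, 1, 2]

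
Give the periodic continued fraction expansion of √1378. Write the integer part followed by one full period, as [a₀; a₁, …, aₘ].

[37; 8, 4, 4, 8, 74]

a₀ = ⌊√1378⌋ = 37.
With m₀=0, d₀=1 and mₖ₊₁ = dₖaₖ − mₖ, dₖ₊₁ = (n − mₖ₊₁²)/dₖ, aₖ₊₁ = ⌊(a₀+mₖ₊₁)/dₖ₊₁⌋:
  k=1: m=37, d=9, a=8
  k=2: m=35, d=17, a=4
  k=3: m=33, d=17, a=4
  k=4: m=35, d=9, a=8
  k=5: m=37, d=1, a=74
d=1 and a=2a₀=74 at k=5, so the next step gives (m, d) = (37, 9) again — its k=1 value — and the period has length 5.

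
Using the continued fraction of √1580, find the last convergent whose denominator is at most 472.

√1580 = [39; 1, 2, 1, 78, …] (period length 4).
Convergents:
  p_0/q_0 = 39/1
  p_1/q_1 = 40/1
  p_2/q_2 = 119/3
  p_3/q_3 = 159/4
  p_4/q_4 = 12521/315
  p_5/q_5 = 12680/319
  p_6/q_6 = 37881/953
q_5 = 319 ≤ 472 < 953 = q_6, so the answer is 12680/319.

12680/319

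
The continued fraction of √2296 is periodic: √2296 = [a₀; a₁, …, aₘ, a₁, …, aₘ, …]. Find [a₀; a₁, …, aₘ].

[47; 1, 10, 1, 94]

a₀ = ⌊√2296⌋ = 47.
With m₀=0, d₀=1 and mₖ₊₁ = dₖaₖ − mₖ, dₖ₊₁ = (n − mₖ₊₁²)/dₖ, aₖ₊₁ = ⌊(a₀+mₖ₊₁)/dₖ₊₁⌋:
  k=1: m=47, d=87, a=1
  k=2: m=40, d=8, a=10
  k=3: m=40, d=87, a=1
  k=4: m=47, d=1, a=94
d=1 and a=2a₀=94 at k=4, so the next step gives (m, d) = (47, 87) again — its k=1 value — and the period has length 4.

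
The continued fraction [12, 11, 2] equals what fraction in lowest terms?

Fold from the inside: start with 2/1.
  11 + 1/2 = 23/2
  12 + 2/23 = 278/23

278/23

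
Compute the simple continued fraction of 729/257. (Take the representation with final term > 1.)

729 = 2×257 + 215
257 = 1×215 + 42
215 = 5×42 + 5
42 = 8×5 + 2
5 = 2×2 + 1
2 = 2×1 + 0  (stop)
So 729/257 = [2; 1, 5, 8, 2, 2].

[2; 1, 5, 8, 2, 2]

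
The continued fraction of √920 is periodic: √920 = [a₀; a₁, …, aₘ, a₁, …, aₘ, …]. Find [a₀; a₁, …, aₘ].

[30; 3, 60]

a₀ = ⌊√920⌋ = 30.
With m₀=0, d₀=1 and mₖ₊₁ = dₖaₖ − mₖ, dₖ₊₁ = (n − mₖ₊₁²)/dₖ, aₖ₊₁ = ⌊(a₀+mₖ₊₁)/dₖ₊₁⌋:
  k=1: m=30, d=20, a=3
  k=2: m=30, d=1, a=60
d=1 and a=2a₀=60 at k=2, so the next step gives (m, d) = (30, 20) again — its k=1 value — and the period has length 2.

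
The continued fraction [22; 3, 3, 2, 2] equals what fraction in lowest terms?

Fold from the inside: start with 2/1.
  2 + 1/2 = 5/2
  3 + 2/5 = 17/5
  3 + 5/17 = 56/17
  22 + 17/56 = 1249/56

1249/56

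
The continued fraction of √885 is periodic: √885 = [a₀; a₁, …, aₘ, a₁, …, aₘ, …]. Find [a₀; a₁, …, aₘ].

[29; 1, 2, 1, 58]

a₀ = ⌊√885⌋ = 29.
With m₀=0, d₀=1 and mₖ₊₁ = dₖaₖ − mₖ, dₖ₊₁ = (n − mₖ₊₁²)/dₖ, aₖ₊₁ = ⌊(a₀+mₖ₊₁)/dₖ₊₁⌋:
  k=1: m=29, d=44, a=1
  k=2: m=15, d=15, a=2
  k=3: m=15, d=44, a=1
  k=4: m=29, d=1, a=58
d=1 and a=2a₀=58 at k=4, so the next step gives (m, d) = (29, 44) again — its k=1 value — and the period has length 4.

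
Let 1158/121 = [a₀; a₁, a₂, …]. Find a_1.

1158 = 9·121 + 69   →  a_0 = 9
121 = 1·69 + 52   →  a_1 = 1

1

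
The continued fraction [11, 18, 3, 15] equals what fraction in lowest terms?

9319/843

Using pₖ = aₖpₖ₋₁ + pₖ₋₂ and qₖ = aₖqₖ₋₁ + qₖ₋₂:
  k=0: a=11, p=11, q=1
  k=1: a=18, p=199, q=18
  k=2: a=3, p=608, q=55
  k=3: a=15, p=9319, q=843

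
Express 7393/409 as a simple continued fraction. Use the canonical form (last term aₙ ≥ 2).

[18; 13, 5, 6]

7393 = 18*409 + 31
409 = 13*31 + 6
31 = 5*6 + 1
6 = 6*1 + 0  (stop)
So 7393/409 = [18; 13, 5, 6].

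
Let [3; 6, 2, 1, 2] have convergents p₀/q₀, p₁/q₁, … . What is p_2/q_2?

Using pₖ = aₖpₖ₋₁ + pₖ₋₂, qₖ = aₖqₖ₋₁ + qₖ₋₂ (with p₋₁=1, p₋₂=0, q₋₁=0, q₋₂=1):
  k=0: a=3, p=3, q=1
  k=1: a=6, p=19, q=6
  k=2: a=2, p=41, q=13

41/13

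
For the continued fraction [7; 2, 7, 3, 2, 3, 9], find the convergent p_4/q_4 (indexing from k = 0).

814/109

Using pₖ = aₖpₖ₋₁ + pₖ₋₂, qₖ = aₖqₖ₋₁ + qₖ₋₂ (with p₋₁=1, p₋₂=0, q₋₁=0, q₋₂=1):
  k=0: a=7, p=7, q=1
  k=1: a=2, p=15, q=2
  k=2: a=7, p=112, q=15
  k=3: a=3, p=351, q=47
  k=4: a=2, p=814, q=109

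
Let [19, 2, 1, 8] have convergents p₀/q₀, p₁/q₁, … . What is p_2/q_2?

Using pₖ = aₖpₖ₋₁ + pₖ₋₂, qₖ = aₖqₖ₋₁ + qₖ₋₂ (with p₋₁=1, p₋₂=0, q₋₁=0, q₋₂=1):
  k=0: a=19, p=19, q=1
  k=1: a=2, p=39, q=2
  k=2: a=1, p=58, q=3

58/3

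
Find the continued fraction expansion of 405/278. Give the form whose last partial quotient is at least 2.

[1; 2, 5, 3, 2, 3]

405 = 1×278 + 127
278 = 2×127 + 24
127 = 5×24 + 7
24 = 3×7 + 3
7 = 2×3 + 1
3 = 3×1 + 0  (stop)
So 405/278 = [1; 2, 5, 3, 2, 3].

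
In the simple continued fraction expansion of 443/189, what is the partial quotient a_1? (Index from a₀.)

2

443 = 2·189 + 65   →  a_0 = 2
189 = 2·65 + 59   →  a_1 = 2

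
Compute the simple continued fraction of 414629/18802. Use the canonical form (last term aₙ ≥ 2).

414629 = 22×18802 + 985
18802 = 19×985 + 87
985 = 11×87 + 28
87 = 3×28 + 3
28 = 9×3 + 1
3 = 3×1 + 0  (stop)
So 414629/18802 = [22; 19, 11, 3, 9, 3].

[22; 19, 11, 3, 9, 3]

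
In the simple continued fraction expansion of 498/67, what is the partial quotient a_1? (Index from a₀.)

2

498 = 7·67 + 29   →  a_0 = 7
67 = 2·29 + 9   →  a_1 = 2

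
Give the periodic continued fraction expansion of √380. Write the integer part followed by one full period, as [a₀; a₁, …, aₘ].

a₀ = ⌊√380⌋ = 19.
With m₀=0, d₀=1 and mₖ₊₁ = dₖaₖ − mₖ, dₖ₊₁ = (n − mₖ₊₁²)/dₖ, aₖ₊₁ = ⌊(a₀+mₖ₊₁)/dₖ₊₁⌋:
  k=1: m=19, d=19, a=2
  k=2: m=19, d=1, a=38
d=1 and a=2a₀=38 at k=2, so the next step gives (m, d) = (19, 19) again — its k=1 value — and the period has length 2.

[19; 2, 38]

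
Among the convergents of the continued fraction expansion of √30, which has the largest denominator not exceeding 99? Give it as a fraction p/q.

√30 = [5; 2, 10, …] (period length 2).
Convergents:
  p_0/q_0 = 5/1
  p_1/q_1 = 11/2
  p_2/q_2 = 115/21
  p_3/q_3 = 241/44
  p_4/q_4 = 2525/461
q_3 = 44 ≤ 99 < 461 = q_4, so the answer is 241/44.

241/44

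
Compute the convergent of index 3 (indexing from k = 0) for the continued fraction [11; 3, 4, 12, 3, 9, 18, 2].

Using pₖ = aₖpₖ₋₁ + pₖ₋₂, qₖ = aₖqₖ₋₁ + qₖ₋₂ (with p₋₁=1, p₋₂=0, q₋₁=0, q₋₂=1):
  k=0: a=11, p=11, q=1
  k=1: a=3, p=34, q=3
  k=2: a=4, p=147, q=13
  k=3: a=12, p=1798, q=159

1798/159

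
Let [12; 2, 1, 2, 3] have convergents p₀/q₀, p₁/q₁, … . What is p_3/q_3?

Using pₖ = aₖpₖ₋₁ + pₖ₋₂, qₖ = aₖqₖ₋₁ + qₖ₋₂ (with p₋₁=1, p₋₂=0, q₋₁=0, q₋₂=1):
  k=0: a=12, p=12, q=1
  k=1: a=2, p=25, q=2
  k=2: a=1, p=37, q=3
  k=3: a=2, p=99, q=8

99/8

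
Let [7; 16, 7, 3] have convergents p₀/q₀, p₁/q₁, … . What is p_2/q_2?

798/113

Using pₖ = aₖpₖ₋₁ + pₖ₋₂, qₖ = aₖqₖ₋₁ + qₖ₋₂ (with p₋₁=1, p₋₂=0, q₋₁=0, q₋₂=1):
  k=0: a=7, p=7, q=1
  k=1: a=16, p=113, q=16
  k=2: a=7, p=798, q=113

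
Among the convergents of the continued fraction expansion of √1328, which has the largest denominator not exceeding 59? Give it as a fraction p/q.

1567/43

√1328 = [36; 2, 3, 1, 3, 1, 3, 2, 72, …] (period length 8).
Convergents:
  p_0/q_0 = 36/1
  p_1/q_1 = 73/2
  p_2/q_2 = 255/7
  p_3/q_3 = 328/9
  p_4/q_4 = 1239/34
  p_5/q_5 = 1567/43
  p_6/q_6 = 5940/163
q_5 = 43 ≤ 59 < 163 = q_6, so the answer is 1567/43.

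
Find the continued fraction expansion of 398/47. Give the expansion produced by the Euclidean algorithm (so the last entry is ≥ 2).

[8; 2, 7, 3]

398 = 8×47 + 22
47 = 2×22 + 3
22 = 7×3 + 1
3 = 3×1 + 0  (stop)
So 398/47 = [8; 2, 7, 3].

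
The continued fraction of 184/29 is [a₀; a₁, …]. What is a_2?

184 = 6·29 + 10   →  a_0 = 6
29 = 2·10 + 9   →  a_1 = 2
10 = 1·9 + 1   →  a_2 = 1

1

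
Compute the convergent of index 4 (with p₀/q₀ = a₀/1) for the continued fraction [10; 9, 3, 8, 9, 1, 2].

Using pₖ = aₖpₖ₋₁ + pₖ₋₂, qₖ = aₖqₖ₋₁ + qₖ₋₂ (with p₋₁=1, p₋₂=0, q₋₁=0, q₋₂=1):
  k=0: a=10, p=10, q=1
  k=1: a=9, p=91, q=9
  k=2: a=3, p=283, q=28
  k=3: a=8, p=2355, q=233
  k=4: a=9, p=21478, q=2125

21478/2125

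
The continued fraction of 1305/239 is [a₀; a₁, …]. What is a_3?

1305 = 5·239 + 110   →  a_0 = 5
239 = 2·110 + 19   →  a_1 = 2
110 = 5·19 + 15   →  a_2 = 5
19 = 1·15 + 4   →  a_3 = 1

1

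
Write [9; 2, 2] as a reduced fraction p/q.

Using pₖ = aₖpₖ₋₁ + pₖ₋₂ and qₖ = aₖqₖ₋₁ + qₖ₋₂:
  k=0: a=9, p=9, q=1
  k=1: a=2, p=19, q=2
  k=2: a=2, p=47, q=5

47/5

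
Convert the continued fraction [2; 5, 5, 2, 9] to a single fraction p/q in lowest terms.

Using pₖ = aₖpₖ₋₁ + pₖ₋₂ and qₖ = aₖqₖ₋₁ + qₖ₋₂:
  k=0: a=2, p=2, q=1
  k=1: a=5, p=11, q=5
  k=2: a=5, p=57, q=26
  k=3: a=2, p=125, q=57
  k=4: a=9, p=1182, q=539

1182/539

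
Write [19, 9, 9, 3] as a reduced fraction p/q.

Using pₖ = aₖpₖ₋₁ + pₖ₋₂ and qₖ = aₖqₖ₋₁ + qₖ₋₂:
  k=0: a=19, p=19, q=1
  k=1: a=9, p=172, q=9
  k=2: a=9, p=1567, q=82
  k=3: a=3, p=4873, q=255

4873/255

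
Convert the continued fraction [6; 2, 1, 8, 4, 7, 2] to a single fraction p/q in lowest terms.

Fold from the inside: start with 2/1.
  7 + 1/2 = 15/2
  4 + 2/15 = 62/15
  8 + 15/62 = 511/62
  1 + 62/511 = 573/511
  2 + 511/573 = 1657/573
  6 + 573/1657 = 10515/1657

10515/1657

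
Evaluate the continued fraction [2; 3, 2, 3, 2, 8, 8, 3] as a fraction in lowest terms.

Fold from the inside: start with 3/1.
  8 + 1/3 = 25/3
  8 + 3/25 = 203/25
  2 + 25/203 = 431/203
  3 + 203/431 = 1496/431
  2 + 431/1496 = 3423/1496
  3 + 1496/3423 = 11765/3423
  2 + 3423/11765 = 26953/11765

26953/11765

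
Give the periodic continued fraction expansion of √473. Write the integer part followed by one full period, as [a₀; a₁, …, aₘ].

[21; 1, 2, 1, 42]

a₀ = ⌊√473⌋ = 21.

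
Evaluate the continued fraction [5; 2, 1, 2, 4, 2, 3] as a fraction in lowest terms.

1445/269

Using pₖ = aₖpₖ₋₁ + pₖ₋₂ and qₖ = aₖqₖ₋₁ + qₖ₋₂:
  k=0: a=5, p=5, q=1
  k=1: a=2, p=11, q=2
  k=2: a=1, p=16, q=3
  k=3: a=2, p=43, q=8
  k=4: a=4, p=188, q=35
  k=5: a=2, p=419, q=78
  k=6: a=3, p=1445, q=269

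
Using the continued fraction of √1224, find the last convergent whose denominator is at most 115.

2449/70

√1224 = [34; 1, 68, …] (period length 2).
Convergents:
  p_0/q_0 = 34/1
  p_1/q_1 = 35/1
  p_2/q_2 = 2414/69
  p_3/q_3 = 2449/70
  p_4/q_4 = 168946/4829
q_3 = 70 ≤ 115 < 4829 = q_4, so the answer is 2449/70.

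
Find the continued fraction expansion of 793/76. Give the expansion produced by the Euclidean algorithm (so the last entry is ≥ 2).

793 = 10×76 + 33
76 = 2×33 + 10
33 = 3×10 + 3
10 = 3×3 + 1
3 = 3×1 + 0  (stop)
So 793/76 = [10; 2, 3, 3, 3].

[10; 2, 3, 3, 3]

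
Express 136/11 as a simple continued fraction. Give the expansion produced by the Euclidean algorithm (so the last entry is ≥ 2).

[12; 2, 1, 3]

136 = 12·11 + 4
11 = 2·4 + 3
4 = 1·3 + 1
3 = 3·1 + 0  (stop)
So 136/11 = [12; 2, 1, 3].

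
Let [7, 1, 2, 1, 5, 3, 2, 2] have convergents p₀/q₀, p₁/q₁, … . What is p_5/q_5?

Using pₖ = aₖpₖ₋₁ + pₖ₋₂, qₖ = aₖqₖ₋₁ + qₖ₋₂ (with p₋₁=1, p₋₂=0, q₋₁=0, q₋₂=1):
  k=0: a=7, p=7, q=1
  k=1: a=1, p=8, q=1
  k=2: a=2, p=23, q=3
  k=3: a=1, p=31, q=4
  k=4: a=5, p=178, q=23
  k=5: a=3, p=565, q=73

565/73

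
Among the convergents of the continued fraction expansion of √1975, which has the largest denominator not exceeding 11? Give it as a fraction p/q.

400/9

√1975 = [44; 2, 3, 1, 2, 1, 3, 2, 88, …] (period length 8).
Convergents:
  p_0/q_0 = 44/1
  p_1/q_1 = 89/2
  p_2/q_2 = 311/7
  p_3/q_3 = 400/9
  p_4/q_4 = 1111/25
q_3 = 9 ≤ 11 < 25 = q_4, so the answer is 400/9.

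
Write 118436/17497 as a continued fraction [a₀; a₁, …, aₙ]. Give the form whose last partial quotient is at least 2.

[6; 1, 3, 3, 19, 2, 16, 2]

118436 = 6×17497 + 13454
17497 = 1×13454 + 4043
13454 = 3×4043 + 1325
4043 = 3×1325 + 68
1325 = 19×68 + 33
68 = 2×33 + 2
33 = 16×2 + 1
2 = 2×1 + 0  (stop)
So 118436/17497 = [6; 1, 3, 3, 19, 2, 16, 2].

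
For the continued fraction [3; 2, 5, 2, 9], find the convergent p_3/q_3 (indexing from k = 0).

Using pₖ = aₖpₖ₋₁ + pₖ₋₂, qₖ = aₖqₖ₋₁ + qₖ₋₂ (with p₋₁=1, p₋₂=0, q₋₁=0, q₋₂=1):
  k=0: a=3, p=3, q=1
  k=1: a=2, p=7, q=2
  k=2: a=5, p=38, q=11
  k=3: a=2, p=83, q=24

83/24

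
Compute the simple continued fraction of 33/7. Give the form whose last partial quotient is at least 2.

33 = 4·7 + 5
7 = 1·5 + 2
5 = 2·2 + 1
2 = 2·1 + 0  (stop)
So 33/7 = [4; 1, 2, 2].

[4; 1, 2, 2]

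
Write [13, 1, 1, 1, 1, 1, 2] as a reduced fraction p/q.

286/21

Using pₖ = aₖpₖ₋₁ + pₖ₋₂ and qₖ = aₖqₖ₋₁ + qₖ₋₂:
  k=0: a=13, p=13, q=1
  k=1: a=1, p=14, q=1
  k=2: a=1, p=27, q=2
  k=3: a=1, p=41, q=3
  k=4: a=1, p=68, q=5
  k=5: a=1, p=109, q=8
  k=6: a=2, p=286, q=21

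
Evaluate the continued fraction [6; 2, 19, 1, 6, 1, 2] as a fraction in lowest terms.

6079/937

Using pₖ = aₖpₖ₋₁ + pₖ₋₂ and qₖ = aₖqₖ₋₁ + qₖ₋₂:
  k=0: a=6, p=6, q=1
  k=1: a=2, p=13, q=2
  k=2: a=19, p=253, q=39
  k=3: a=1, p=266, q=41
  k=4: a=6, p=1849, q=285
  k=5: a=1, p=2115, q=326
  k=6: a=2, p=6079, q=937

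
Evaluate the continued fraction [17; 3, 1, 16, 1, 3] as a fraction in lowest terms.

Using pₖ = aₖpₖ₋₁ + pₖ₋₂ and qₖ = aₖqₖ₋₁ + qₖ₋₂:
  k=0: a=17, p=17, q=1
  k=1: a=3, p=52, q=3
  k=2: a=1, p=69, q=4
  k=3: a=16, p=1156, q=67
  k=4: a=1, p=1225, q=71
  k=5: a=3, p=4831, q=280

4831/280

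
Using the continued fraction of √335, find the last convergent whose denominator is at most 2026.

√335 = [18; 3, 3, 3, 36, …] (period length 4).
Convergents:
  p_0/q_0 = 18/1
  p_1/q_1 = 55/3
  p_2/q_2 = 183/10
  p_3/q_3 = 604/33
  p_4/q_4 = 21927/1198
  p_5/q_5 = 66385/3627
q_4 = 1198 ≤ 2026 < 3627 = q_5, so the answer is 21927/1198.

21927/1198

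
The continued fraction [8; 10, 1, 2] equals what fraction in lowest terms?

259/32

Using pₖ = aₖpₖ₋₁ + pₖ₋₂ and qₖ = aₖqₖ₋₁ + qₖ₋₂:
  k=0: a=8, p=8, q=1
  k=1: a=10, p=81, q=10
  k=2: a=1, p=89, q=11
  k=3: a=2, p=259, q=32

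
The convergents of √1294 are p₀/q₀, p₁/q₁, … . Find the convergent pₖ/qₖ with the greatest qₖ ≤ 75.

1295/36

√1294 = [35; 1, 34, 1, 70, …] (period length 4).
Convergents:
  p_0/q_0 = 35/1
  p_1/q_1 = 36/1
  p_2/q_2 = 1259/35
  p_3/q_3 = 1295/36
  p_4/q_4 = 91909/2555
q_3 = 36 ≤ 75 < 2555 = q_4, so the answer is 1295/36.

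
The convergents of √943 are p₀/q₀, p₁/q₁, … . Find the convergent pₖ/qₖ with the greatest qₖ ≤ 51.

√943 = [30; 1, 2, 2, 2, 1, 60, …] (period length 6).
Convergents:
  p_0/q_0 = 30/1
  p_1/q_1 = 31/1
  p_2/q_2 = 92/3
  p_3/q_3 = 215/7
  p_4/q_4 = 522/17
  p_5/q_5 = 737/24
  p_6/q_6 = 44742/1457
q_5 = 24 ≤ 51 < 1457 = q_6, so the answer is 737/24.

737/24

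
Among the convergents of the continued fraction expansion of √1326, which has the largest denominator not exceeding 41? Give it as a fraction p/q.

1056/29

√1326 = [36; 2, 2, 2, 2, 2, 72, …] (period length 6).
Convergents:
  p_0/q_0 = 36/1
  p_1/q_1 = 73/2
  p_2/q_2 = 182/5
  p_3/q_3 = 437/12
  p_4/q_4 = 1056/29
  p_5/q_5 = 2549/70
q_4 = 29 ≤ 41 < 70 = q_5, so the answer is 1056/29.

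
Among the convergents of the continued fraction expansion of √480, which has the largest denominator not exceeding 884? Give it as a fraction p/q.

√480 = [21; 1, 9, 1, 42, …] (period length 4).
Convergents:
  p_0/q_0 = 21/1
  p_1/q_1 = 22/1
  p_2/q_2 = 219/10
  p_3/q_3 = 241/11
  p_4/q_4 = 10341/472
  p_5/q_5 = 10582/483
  p_6/q_6 = 105579/4819
q_5 = 483 ≤ 884 < 4819 = q_6, so the answer is 10582/483.

10582/483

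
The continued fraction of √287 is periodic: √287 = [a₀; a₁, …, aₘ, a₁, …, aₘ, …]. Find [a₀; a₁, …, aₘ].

[16; 1, 15, 1, 32]

a₀ = ⌊√287⌋ = 16.
With m₀=0, d₀=1 and mₖ₊₁ = dₖaₖ − mₖ, dₖ₊₁ = (n − mₖ₊₁²)/dₖ, aₖ₊₁ = ⌊(a₀+mₖ₊₁)/dₖ₊₁⌋:
  k=1: m=16, d=31, a=1
  k=2: m=15, d=2, a=15
  k=3: m=15, d=31, a=1
  k=4: m=16, d=1, a=32
d=1 and a=2a₀=32 at k=4, so the next step gives (m, d) = (16, 31) again — its k=1 value — and the period has length 4.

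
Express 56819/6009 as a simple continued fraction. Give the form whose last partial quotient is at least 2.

[9; 2, 5, 7, 3, 3, 7]

56819 = 9·6009 + 2738
6009 = 2·2738 + 533
2738 = 5·533 + 73
533 = 7·73 + 22
73 = 3·22 + 7
22 = 3·7 + 1
7 = 7·1 + 0  (stop)
So 56819/6009 = [9; 2, 5, 7, 3, 3, 7].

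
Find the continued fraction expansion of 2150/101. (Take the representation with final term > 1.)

2150 = 21·101 + 29
101 = 3·29 + 14
29 = 2·14 + 1
14 = 14·1 + 0  (stop)
So 2150/101 = [21; 3, 2, 14].

[21; 3, 2, 14]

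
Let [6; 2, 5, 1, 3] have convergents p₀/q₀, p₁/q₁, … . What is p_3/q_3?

84/13

Using pₖ = aₖpₖ₋₁ + pₖ₋₂, qₖ = aₖqₖ₋₁ + qₖ₋₂ (with p₋₁=1, p₋₂=0, q₋₁=0, q₋₂=1):
  k=0: a=6, p=6, q=1
  k=1: a=2, p=13, q=2
  k=2: a=5, p=71, q=11
  k=3: a=1, p=84, q=13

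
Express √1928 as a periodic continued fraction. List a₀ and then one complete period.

a₀ = ⌊√1928⌋ = 43.
With m₀=0, d₀=1 and mₖ₊₁ = dₖaₖ − mₖ, dₖ₊₁ = (n − mₖ₊₁²)/dₖ, aₖ₊₁ = ⌊(a₀+mₖ₊₁)/dₖ₊₁⌋:
  k=1: m=43, d=79, a=1
  k=2: m=36, d=8, a=9
  k=3: m=36, d=79, a=1
  k=4: m=43, d=1, a=86
d=1 and a=2a₀=86 at k=4, so the next step gives (m, d) = (43, 79) again — its k=1 value — and the period has length 4.

[43; 1, 9, 1, 86]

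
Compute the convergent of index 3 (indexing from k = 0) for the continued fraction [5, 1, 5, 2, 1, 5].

Using pₖ = aₖpₖ₋₁ + pₖ₋₂, qₖ = aₖqₖ₋₁ + qₖ₋₂ (with p₋₁=1, p₋₂=0, q₋₁=0, q₋₂=1):
  k=0: a=5, p=5, q=1
  k=1: a=1, p=6, q=1
  k=2: a=5, p=35, q=6
  k=3: a=2, p=76, q=13

76/13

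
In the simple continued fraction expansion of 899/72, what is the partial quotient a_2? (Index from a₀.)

899 = 12·72 + 35   →  a_0 = 12
72 = 2·35 + 2   →  a_1 = 2
35 = 17·2 + 1   →  a_2 = 17

17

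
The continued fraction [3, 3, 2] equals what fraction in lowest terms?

23/7

Fold from the inside: start with 2/1.
  3 + 1/2 = 7/2
  3 + 2/7 = 23/7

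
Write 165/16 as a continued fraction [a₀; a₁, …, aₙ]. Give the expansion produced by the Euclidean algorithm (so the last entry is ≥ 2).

165 = 10*16 + 5
16 = 3*5 + 1
5 = 5*1 + 0  (stop)
So 165/16 = [10; 3, 5].

[10; 3, 5]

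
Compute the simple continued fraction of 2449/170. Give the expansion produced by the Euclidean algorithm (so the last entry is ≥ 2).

2449 = 14×170 + 69
170 = 2×69 + 32
69 = 2×32 + 5
32 = 6×5 + 2
5 = 2×2 + 1
2 = 2×1 + 0  (stop)
So 2449/170 = [14; 2, 2, 6, 2, 2].

[14; 2, 2, 6, 2, 2]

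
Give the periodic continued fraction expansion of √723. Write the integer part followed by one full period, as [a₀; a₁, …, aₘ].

[26; 1, 7, 1, 52]

a₀ = ⌊√723⌋ = 26.
With m₀=0, d₀=1 and mₖ₊₁ = dₖaₖ − mₖ, dₖ₊₁ = (n − mₖ₊₁²)/dₖ, aₖ₊₁ = ⌊(a₀+mₖ₊₁)/dₖ₊₁⌋:
  k=1: m=26, d=47, a=1
  k=2: m=21, d=6, a=7
  k=3: m=21, d=47, a=1
  k=4: m=26, d=1, a=52
d=1 and a=2a₀=52 at k=4, so the next step gives (m, d) = (26, 47) again — its k=1 value — and the period has length 4.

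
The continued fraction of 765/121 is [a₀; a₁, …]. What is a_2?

9

765 = 6·121 + 39   →  a_0 = 6
121 = 3·39 + 4   →  a_1 = 3
39 = 9·4 + 3   →  a_2 = 9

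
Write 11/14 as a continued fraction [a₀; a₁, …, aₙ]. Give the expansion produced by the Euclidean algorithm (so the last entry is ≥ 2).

11 = 0*14 + 11
14 = 1*11 + 3
11 = 3*3 + 2
3 = 1*2 + 1
2 = 2*1 + 0  (stop)
So 11/14 = [0; 1, 3, 1, 2].

[0; 1, 3, 1, 2]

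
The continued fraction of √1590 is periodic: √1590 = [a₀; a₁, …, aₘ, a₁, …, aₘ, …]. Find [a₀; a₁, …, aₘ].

[39; 1, 6, 1, 78]

a₀ = ⌊√1590⌋ = 39.
With m₀=0, d₀=1 and mₖ₊₁ = dₖaₖ − mₖ, dₖ₊₁ = (n − mₖ₊₁²)/dₖ, aₖ₊₁ = ⌊(a₀+mₖ₊₁)/dₖ₊₁⌋:
  k=1: m=39, d=69, a=1
  k=2: m=30, d=10, a=6
  k=3: m=30, d=69, a=1
  k=4: m=39, d=1, a=78
d=1 and a=2a₀=78 at k=4, so the next step gives (m, d) = (39, 69) again — its k=1 value — and the period has length 4.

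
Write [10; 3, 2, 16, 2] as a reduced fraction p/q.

2438/237

Using pₖ = aₖpₖ₋₁ + pₖ₋₂ and qₖ = aₖqₖ₋₁ + qₖ₋₂:
  k=0: a=10, p=10, q=1
  k=1: a=3, p=31, q=3
  k=2: a=2, p=72, q=7
  k=3: a=16, p=1183, q=115
  k=4: a=2, p=2438, q=237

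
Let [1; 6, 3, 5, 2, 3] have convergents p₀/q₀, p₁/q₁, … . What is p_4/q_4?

256/221

Using pₖ = aₖpₖ₋₁ + pₖ₋₂, qₖ = aₖqₖ₋₁ + qₖ₋₂ (with p₋₁=1, p₋₂=0, q₋₁=0, q₋₂=1):
  k=0: a=1, p=1, q=1
  k=1: a=6, p=7, q=6
  k=2: a=3, p=22, q=19
  k=3: a=5, p=117, q=101
  k=4: a=2, p=256, q=221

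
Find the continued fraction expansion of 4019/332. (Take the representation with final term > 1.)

[12; 9, 2, 17]

4019 = 12*332 + 35
332 = 9*35 + 17
35 = 2*17 + 1
17 = 17*1 + 0  (stop)
So 4019/332 = [12; 9, 2, 17].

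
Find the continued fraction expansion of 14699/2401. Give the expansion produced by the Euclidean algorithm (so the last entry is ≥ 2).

[6; 8, 5, 7, 8]

14699 = 6×2401 + 293
2401 = 8×293 + 57
293 = 5×57 + 8
57 = 7×8 + 1
8 = 8×1 + 0  (stop)
So 14699/2401 = [6; 8, 5, 7, 8].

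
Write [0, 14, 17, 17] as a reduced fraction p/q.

Fold from the inside: start with 17/1.
  17 + 1/17 = 290/17
  14 + 17/290 = 4077/290
  0 + 290/4077 = 290/4077

290/4077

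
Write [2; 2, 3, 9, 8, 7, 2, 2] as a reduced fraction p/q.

48187/19824

Fold from the inside: start with 2/1.
  2 + 1/2 = 5/2
  7 + 2/5 = 37/5
  8 + 5/37 = 301/37
  9 + 37/301 = 2746/301
  3 + 301/2746 = 8539/2746
  2 + 2746/8539 = 19824/8539
  2 + 8539/19824 = 48187/19824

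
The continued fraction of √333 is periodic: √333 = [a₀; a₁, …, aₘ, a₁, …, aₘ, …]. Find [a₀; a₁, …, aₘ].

a₀ = ⌊√333⌋ = 18.
With m₀=0, d₀=1 and mₖ₊₁ = dₖaₖ − mₖ, dₖ₊₁ = (n − mₖ₊₁²)/dₖ, aₖ₊₁ = ⌊(a₀+mₖ₊₁)/dₖ₊₁⌋:
  k=1: m=18, d=9, a=4
  k=2: m=18, d=1, a=36
d=1 and a=2a₀=36 at k=2, so the next step gives (m, d) = (18, 9) again — its k=1 value — and the period has length 2.

[18; 4, 36]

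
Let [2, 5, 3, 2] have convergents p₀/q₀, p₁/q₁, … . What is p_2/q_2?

35/16

Using pₖ = aₖpₖ₋₁ + pₖ₋₂, qₖ = aₖqₖ₋₁ + qₖ₋₂ (with p₋₁=1, p₋₂=0, q₋₁=0, q₋₂=1):
  k=0: a=2, p=2, q=1
  k=1: a=5, p=11, q=5
  k=2: a=3, p=35, q=16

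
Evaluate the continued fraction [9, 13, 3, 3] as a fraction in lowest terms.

1207/133

Fold from the inside: start with 3/1.
  3 + 1/3 = 10/3
  13 + 3/10 = 133/10
  9 + 10/133 = 1207/133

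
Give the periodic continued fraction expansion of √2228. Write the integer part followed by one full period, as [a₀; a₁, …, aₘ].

a₀ = ⌊√2228⌋ = 47.
With m₀=0, d₀=1 and mₖ₊₁ = dₖaₖ − mₖ, dₖ₊₁ = (n − mₖ₊₁²)/dₖ, aₖ₊₁ = ⌊(a₀+mₖ₊₁)/dₖ₊₁⌋:
  k=1: m=47, d=19, a=4
  k=2: m=29, d=73, a=1
  k=3: m=44, d=4, a=22
  k=4: m=44, d=73, a=1
  k=5: m=29, d=19, a=4
  k=6: m=47, d=1, a=94
d=1 and a=2a₀=94 at k=6, so the next step gives (m, d) = (47, 19) again — its k=1 value — and the period has length 6.

[47; 4, 1, 22, 1, 4, 94]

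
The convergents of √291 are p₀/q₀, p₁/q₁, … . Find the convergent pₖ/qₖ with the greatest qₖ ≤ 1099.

√291 = [17; 17, 34, …] (period length 2).
Convergents:
  p_0/q_0 = 17/1
  p_1/q_1 = 290/17
  p_2/q_2 = 9877/579
  p_3/q_3 = 168199/9860
q_2 = 579 ≤ 1099 < 9860 = q_3, so the answer is 9877/579.

9877/579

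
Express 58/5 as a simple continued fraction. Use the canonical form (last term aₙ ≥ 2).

58 = 11*5 + 3
5 = 1*3 + 2
3 = 1*2 + 1
2 = 2*1 + 0  (stop)
So 58/5 = [11; 1, 1, 2].

[11; 1, 1, 2]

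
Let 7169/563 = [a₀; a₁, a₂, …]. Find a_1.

7169 = 12·563 + 413   →  a_0 = 12
563 = 1·413 + 150   →  a_1 = 1

1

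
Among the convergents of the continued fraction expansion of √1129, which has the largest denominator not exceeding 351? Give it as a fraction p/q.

√1129 = [33; 1, 1, 1, 1, 66, …] (period length 5).
Convergents:
  p_0/q_0 = 33/1
  p_1/q_1 = 34/1
  p_2/q_2 = 67/2
  p_3/q_3 = 101/3
  p_4/q_4 = 168/5
  p_5/q_5 = 11189/333
  p_6/q_6 = 11357/338
  p_7/q_7 = 22546/671
q_6 = 338 ≤ 351 < 671 = q_7, so the answer is 11357/338.

11357/338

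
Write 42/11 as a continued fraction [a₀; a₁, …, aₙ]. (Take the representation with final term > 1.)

[3; 1, 4, 2]

42 = 3×11 + 9
11 = 1×9 + 2
9 = 4×2 + 1
2 = 2×1 + 0  (stop)
So 42/11 = [3; 1, 4, 2].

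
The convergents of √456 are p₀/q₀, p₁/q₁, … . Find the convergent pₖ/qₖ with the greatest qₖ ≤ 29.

363/17

√456 = [21; 2, 1, 4, 1, 2, 42, …] (period length 6).
Convergents:
  p_0/q_0 = 21/1
  p_1/q_1 = 43/2
  p_2/q_2 = 64/3
  p_3/q_3 = 299/14
  p_4/q_4 = 363/17
  p_5/q_5 = 1025/48
q_4 = 17 ≤ 29 < 48 = q_5, so the answer is 363/17.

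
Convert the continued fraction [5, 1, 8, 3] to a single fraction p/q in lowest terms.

165/28

Using pₖ = aₖpₖ₋₁ + pₖ₋₂ and qₖ = aₖqₖ₋₁ + qₖ₋₂:
  k=0: a=5, p=5, q=1
  k=1: a=1, p=6, q=1
  k=2: a=8, p=53, q=9
  k=3: a=3, p=165, q=28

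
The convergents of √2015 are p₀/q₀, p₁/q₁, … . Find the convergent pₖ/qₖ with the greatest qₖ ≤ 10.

√2015 = [44; 1, 7, 1, 88, …] (period length 4).
Convergents:
  p_0/q_0 = 44/1
  p_1/q_1 = 45/1
  p_2/q_2 = 359/8
  p_3/q_3 = 404/9
  p_4/q_4 = 35911/800
q_3 = 9 ≤ 10 < 800 = q_4, so the answer is 404/9.

404/9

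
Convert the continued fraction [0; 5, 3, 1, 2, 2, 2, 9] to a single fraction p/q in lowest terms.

Using pₖ = aₖpₖ₋₁ + pₖ₋₂ and qₖ = aₖqₖ₋₁ + qₖ₋₂:
  k=0: a=0, p=0, q=1
  k=1: a=5, p=1, q=5
  k=2: a=3, p=3, q=16
  k=3: a=1, p=4, q=21
  k=4: a=2, p=11, q=58
  k=5: a=2, p=26, q=137
  k=6: a=2, p=63, q=332
  k=7: a=9, p=593, q=3125

593/3125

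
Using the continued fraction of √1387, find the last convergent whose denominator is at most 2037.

45622/1225

√1387 = [37; 4, 8, 37, 8, 4, 74, …] (period length 6).
Convergents:
  p_0/q_0 = 37/1
  p_1/q_1 = 149/4
  p_2/q_2 = 1229/33
  p_3/q_3 = 45622/1225
  p_4/q_4 = 366205/9833
q_3 = 1225 ≤ 2037 < 9833 = q_4, so the answer is 45622/1225.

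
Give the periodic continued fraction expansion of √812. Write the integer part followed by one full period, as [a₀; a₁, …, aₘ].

a₀ = ⌊√812⌋ = 28.
With m₀=0, d₀=1 and mₖ₊₁ = dₖaₖ − mₖ, dₖ₊₁ = (n − mₖ₊₁²)/dₖ, aₖ₊₁ = ⌊(a₀+mₖ₊₁)/dₖ₊₁⌋:
  k=1: m=28, d=28, a=2
  k=2: m=28, d=1, a=56
d=1 and a=2a₀=56 at k=2, so the next step gives (m, d) = (28, 28) again — its k=1 value — and the period has length 2.

[28; 2, 56]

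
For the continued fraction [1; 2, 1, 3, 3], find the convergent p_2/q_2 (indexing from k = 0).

Using pₖ = aₖpₖ₋₁ + pₖ₋₂, qₖ = aₖqₖ₋₁ + qₖ₋₂ (with p₋₁=1, p₋₂=0, q₋₁=0, q₋₂=1):
  k=0: a=1, p=1, q=1
  k=1: a=2, p=3, q=2
  k=2: a=1, p=4, q=3

4/3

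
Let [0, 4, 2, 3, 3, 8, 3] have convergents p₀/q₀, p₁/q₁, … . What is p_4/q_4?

23/102

Using pₖ = aₖpₖ₋₁ + pₖ₋₂, qₖ = aₖqₖ₋₁ + qₖ₋₂ (with p₋₁=1, p₋₂=0, q₋₁=0, q₋₂=1):
  k=0: a=0, p=0, q=1
  k=1: a=4, p=1, q=4
  k=2: a=2, p=2, q=9
  k=3: a=3, p=7, q=31
  k=4: a=3, p=23, q=102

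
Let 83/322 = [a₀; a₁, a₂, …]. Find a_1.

83 = 0·322 + 83   →  a_0 = 0
322 = 3·83 + 73   →  a_1 = 3

3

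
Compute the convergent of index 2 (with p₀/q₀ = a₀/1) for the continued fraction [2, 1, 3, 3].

Using pₖ = aₖpₖ₋₁ + pₖ₋₂, qₖ = aₖqₖ₋₁ + qₖ₋₂ (with p₋₁=1, p₋₂=0, q₋₁=0, q₋₂=1):
  k=0: a=2, p=2, q=1
  k=1: a=1, p=3, q=1
  k=2: a=3, p=11, q=4

11/4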